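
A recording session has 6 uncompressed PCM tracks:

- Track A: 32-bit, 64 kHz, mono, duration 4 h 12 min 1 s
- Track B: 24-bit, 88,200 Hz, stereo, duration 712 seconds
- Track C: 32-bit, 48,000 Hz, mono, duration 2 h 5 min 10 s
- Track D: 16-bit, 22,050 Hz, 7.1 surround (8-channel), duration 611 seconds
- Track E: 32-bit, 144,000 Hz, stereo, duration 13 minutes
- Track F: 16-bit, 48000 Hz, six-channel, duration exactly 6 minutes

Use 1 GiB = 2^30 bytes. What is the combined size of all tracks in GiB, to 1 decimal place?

Track A: 4 h 12 min 1 s = 15,121 s; 64,000 × 15,121 × 4 × 1 = 3,870,976,000 bytes.
Track B: 88,200 × 712 × 3 × 2 = 376,790,400 bytes.
Track C: 2 h 5 min 10 s = 7,510 s; 48,000 × 7,510 × 4 × 1 = 1,441,920,000 bytes.
Track D: 22,050 × 611 × 2 × 8 = 215,560,800 bytes.
Track E: 13 minutes = 780 s; 144,000 × 780 × 4 × 2 = 898,560,000 bytes.
Track F: exactly 6 minutes = 360 s; 48,000 × 360 × 2 × 6 = 207,360,000 bytes.
Total = 7,011,167,200 bytes = 6.5 GiB.

6.5 GiB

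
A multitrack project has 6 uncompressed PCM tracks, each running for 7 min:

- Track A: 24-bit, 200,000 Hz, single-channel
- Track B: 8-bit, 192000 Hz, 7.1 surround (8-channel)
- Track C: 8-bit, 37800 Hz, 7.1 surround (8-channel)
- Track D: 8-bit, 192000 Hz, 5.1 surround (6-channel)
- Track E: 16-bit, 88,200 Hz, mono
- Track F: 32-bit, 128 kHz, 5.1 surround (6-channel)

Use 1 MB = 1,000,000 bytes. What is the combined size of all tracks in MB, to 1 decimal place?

2872.3 MB

7 min = 420 s.
Track A: 200,000 × 420 × 3 × 1 = 252,000,000 bytes.
Track B: 192,000 × 420 × 1 × 8 = 645,120,000 bytes.
Track C: 37,800 × 420 × 1 × 8 = 127,008,000 bytes.
Track D: 192,000 × 420 × 1 × 6 = 483,840,000 bytes.
Track E: 88,200 × 420 × 2 × 1 = 74,088,000 bytes.
Track F: 128,000 × 420 × 4 × 6 = 1,290,240,000 bytes.
Total = 2,872,296,000 bytes = 2872.3 MB.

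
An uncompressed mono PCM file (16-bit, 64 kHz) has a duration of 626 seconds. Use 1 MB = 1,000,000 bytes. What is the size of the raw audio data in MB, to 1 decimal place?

Bytes = 64,000 samples/s × 626 s × 2 bytes/sample × 1 ch = 80,128,000 bytes.
80,128,000 / 1,000,000 = 80.1 MB.

80.1 MB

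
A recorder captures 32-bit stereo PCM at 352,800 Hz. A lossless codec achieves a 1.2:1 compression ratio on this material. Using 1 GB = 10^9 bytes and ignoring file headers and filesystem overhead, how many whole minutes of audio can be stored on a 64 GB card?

Uncompressed byte rate = 352,800 × 4 × 2 = 2,822,400 bytes/s.
After 1.2:1 compression, effective rate ≈ 2352000 bytes/s.
Capacity = 64 × 1,000,000,000 = 64,000,000,000 bytes.
64,000,000,000 / effective rate ≈ 27210.88 s → 453 minutes.

453 minutes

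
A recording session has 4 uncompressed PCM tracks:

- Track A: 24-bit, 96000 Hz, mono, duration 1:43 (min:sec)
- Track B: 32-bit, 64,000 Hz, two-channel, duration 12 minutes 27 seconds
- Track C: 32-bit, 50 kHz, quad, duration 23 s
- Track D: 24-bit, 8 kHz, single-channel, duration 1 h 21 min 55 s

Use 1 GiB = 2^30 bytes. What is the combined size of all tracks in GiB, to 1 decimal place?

Track A: 1:43 (min:sec) = 103 s; 96,000 × 103 × 3 × 1 = 29,664,000 bytes.
Track B: 12 minutes 27 seconds = 747 s; 64,000 × 747 × 4 × 2 = 382,464,000 bytes.
Track C: 50,000 × 23 × 4 × 4 = 18,400,000 bytes.
Track D: 1 h 21 min 55 s = 4,915 s; 8,000 × 4,915 × 3 × 1 = 117,960,000 bytes.
Total = 548,488,000 bytes = 0.5 GiB.

0.5 GiB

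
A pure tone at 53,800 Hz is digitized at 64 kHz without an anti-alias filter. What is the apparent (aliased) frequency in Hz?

Nyquist = 64,000/2 = 32,000 Hz; 53,800 Hz exceeds it.
Alias = |53,800 − 1×64,000| = |53,800 − 64,000| = 10,200 Hz.

10,200 Hz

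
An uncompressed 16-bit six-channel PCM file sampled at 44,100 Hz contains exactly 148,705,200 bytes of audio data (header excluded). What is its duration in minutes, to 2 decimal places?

4.68 minutes

Byte rate = 44,100 × 2 × 6 = 529,200 bytes/s.
Duration = 148,705,200 / 529,200 = 281 s.
281 s / 60 = 4.68 minutes.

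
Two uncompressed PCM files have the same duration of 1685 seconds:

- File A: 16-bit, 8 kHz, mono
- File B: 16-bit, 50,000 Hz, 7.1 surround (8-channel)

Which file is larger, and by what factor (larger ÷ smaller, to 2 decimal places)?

File B, by a factor of 50.00

File A: 8,000 × 2 × 1 = 16,000 bytes/s.
File B: 50,000 × 2 × 8 = 800,000 bytes/s.
File B is larger; ratio = 1,348,000,000 / 26,960,000 = 50.00.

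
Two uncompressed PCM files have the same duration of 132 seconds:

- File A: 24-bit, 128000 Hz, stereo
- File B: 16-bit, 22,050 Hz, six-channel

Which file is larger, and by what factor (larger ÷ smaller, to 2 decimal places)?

File A, by a factor of 2.90

File A: 128,000 × 3 × 2 = 768,000 bytes/s.
File B: 22,050 × 2 × 6 = 264,600 bytes/s.
File A is larger; ratio = 101,376,000 / 34,927,200 = 2.90.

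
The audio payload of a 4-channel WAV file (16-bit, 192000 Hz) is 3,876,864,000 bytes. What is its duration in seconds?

2,524 seconds

Byte rate = 192,000 × 2 × 4 = 1,536,000 bytes/s.
Duration = 3,876,864,000 / 1,536,000 = 2,524 s.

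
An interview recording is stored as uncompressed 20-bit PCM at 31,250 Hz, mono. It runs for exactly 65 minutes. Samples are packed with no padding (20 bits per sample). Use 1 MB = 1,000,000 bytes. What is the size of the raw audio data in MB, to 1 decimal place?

304.7 MB

Duration = exactly 65 minutes = 3,900 s.
Bits = 31,250 × 3,900 × 20 × 1 = 2,437,500,000 bits = 304,687,500 bytes.
304,687,500 / 1,000,000 = 304.7 MB.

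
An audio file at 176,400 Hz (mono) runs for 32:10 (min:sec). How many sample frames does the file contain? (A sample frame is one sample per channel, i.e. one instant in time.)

32:10 (min:sec) = 1,930 s.
176,400 samples/s × 1,930 s = 340,452,000 frames.

340,452,000 sample frames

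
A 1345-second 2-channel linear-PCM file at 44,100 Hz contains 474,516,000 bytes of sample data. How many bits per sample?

32 bits

Bytes per sample = 474,516,000 / (44,100 × 1,345 × 2) = 474,516,000 / 118,629,000 = 4.
Bit depth = 4 × 8 = 32 bits.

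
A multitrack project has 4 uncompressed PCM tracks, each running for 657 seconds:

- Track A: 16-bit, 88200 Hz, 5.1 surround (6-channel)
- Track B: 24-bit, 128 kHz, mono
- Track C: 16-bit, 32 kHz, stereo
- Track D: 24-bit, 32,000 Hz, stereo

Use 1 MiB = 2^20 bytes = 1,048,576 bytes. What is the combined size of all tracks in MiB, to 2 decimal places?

Track A: 88,200 × 657 × 2 × 6 = 695,368,800 bytes.
Track B: 128,000 × 657 × 3 × 1 = 252,288,000 bytes.
Track C: 32,000 × 657 × 2 × 2 = 84,096,000 bytes.
Track D: 32,000 × 657 × 3 × 2 = 126,144,000 bytes.
Total = 1,157,896,800 bytes = 1104.26 MiB.

1104.26 MiB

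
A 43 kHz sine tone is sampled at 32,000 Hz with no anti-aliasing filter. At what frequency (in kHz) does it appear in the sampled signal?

Nyquist = 32,000/2 = 16,000 Hz; 43,000 Hz exceeds it.
Alias = |43,000 − 1×32,000| = |43,000 − 32,000| = 11,000 Hz = 11 kHz.

11 kHz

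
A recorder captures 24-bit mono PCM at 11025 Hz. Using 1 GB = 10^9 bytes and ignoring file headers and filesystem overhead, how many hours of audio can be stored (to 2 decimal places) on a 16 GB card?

134.37 hours

Uncompressed byte rate = 11,025 × 3 × 1 = 33,075 bytes/s.
Capacity = 16 × 1,000,000,000 = 16,000,000,000 bytes.
16,000,000,000 / 33,075 ≈ 483749.06 s → 134.37 hours.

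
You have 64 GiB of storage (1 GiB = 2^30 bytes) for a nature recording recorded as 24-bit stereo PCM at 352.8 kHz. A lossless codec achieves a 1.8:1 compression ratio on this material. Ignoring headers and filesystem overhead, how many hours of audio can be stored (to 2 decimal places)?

16.23 hours

Uncompressed byte rate = 352,800 × 3 × 2 = 2,116,800 bytes/s.
After 1.8:1 compression, effective rate ≈ 1176000 bytes/s.
Capacity = 64 × 1,073,741,824 = 68,719,476,736 bytes.
68,719,476,736 / effective rate ≈ 58434.93 s → 16.23 hours.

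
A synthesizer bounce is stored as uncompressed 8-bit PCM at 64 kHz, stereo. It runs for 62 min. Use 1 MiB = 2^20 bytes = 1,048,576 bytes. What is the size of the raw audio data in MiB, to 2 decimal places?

Duration = 62 min = 3,720 s.
Bytes = 64,000 samples/s × 3,720 s × 1 bytes/sample × 2 ch = 476,160,000 bytes.
476,160,000 / 1,048,576 = 454.10 MiB.

454.10 MiB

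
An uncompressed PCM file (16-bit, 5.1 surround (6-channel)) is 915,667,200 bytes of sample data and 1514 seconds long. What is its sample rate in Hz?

Bytes = sample_rate × seconds × bytes_per_sample × channels.
sample_rate = 915,667,200 / (1,514 × 2 × 6) = 915,667,200 / 18,168 = 50,400 Hz.

50,400 Hz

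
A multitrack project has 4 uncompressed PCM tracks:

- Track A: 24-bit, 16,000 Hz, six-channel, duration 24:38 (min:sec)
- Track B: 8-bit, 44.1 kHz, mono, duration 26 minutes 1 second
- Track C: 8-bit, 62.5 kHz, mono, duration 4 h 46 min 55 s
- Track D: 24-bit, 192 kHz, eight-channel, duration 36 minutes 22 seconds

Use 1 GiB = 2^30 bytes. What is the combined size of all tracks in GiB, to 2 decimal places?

10.83 GiB

Track A: 24:38 (min:sec) = 1,478 s; 16,000 × 1,478 × 3 × 6 = 425,664,000 bytes.
Track B: 26 minutes 1 second = 1,561 s; 44,100 × 1,561 × 1 × 1 = 68,840,100 bytes.
Track C: 4 h 46 min 55 s = 17,215 s; 62,500 × 17,215 × 1 × 1 = 1,075,937,500 bytes.
Track D: 36 minutes 22 seconds = 2,182 s; 192,000 × 2,182 × 3 × 8 = 10,054,656,000 bytes.
Total = 11,625,097,600 bytes = 10.83 GiB.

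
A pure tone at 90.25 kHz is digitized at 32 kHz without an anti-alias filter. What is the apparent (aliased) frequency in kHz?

Nyquist = 32,000/2 = 16,000 Hz; 90,250 Hz exceeds it.
Alias = |90,250 − 3×32,000| = |90,250 − 96,000| = 5,750 Hz = 5.75 kHz.

5.75 kHz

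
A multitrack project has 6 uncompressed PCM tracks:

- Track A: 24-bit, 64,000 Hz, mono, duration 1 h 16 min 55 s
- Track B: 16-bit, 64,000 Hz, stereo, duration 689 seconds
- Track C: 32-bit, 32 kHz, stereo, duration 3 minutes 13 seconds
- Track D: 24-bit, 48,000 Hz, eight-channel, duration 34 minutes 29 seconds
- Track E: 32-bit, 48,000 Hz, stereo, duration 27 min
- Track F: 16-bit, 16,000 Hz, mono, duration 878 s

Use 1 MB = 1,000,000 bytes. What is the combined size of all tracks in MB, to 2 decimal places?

4145.54 MB

Track A: 1 h 16 min 55 s = 4,615 s; 64,000 × 4,615 × 3 × 1 = 886,080,000 bytes.
Track B: 64,000 × 689 × 2 × 2 = 176,384,000 bytes.
Track C: 3 minutes 13 seconds = 193 s; 32,000 × 193 × 4 × 2 = 49,408,000 bytes.
Track D: 34 minutes 29 seconds = 2,069 s; 48,000 × 2,069 × 3 × 8 = 2,383,488,000 bytes.
Track E: 27 min = 1,620 s; 48,000 × 1,620 × 4 × 2 = 622,080,000 bytes.
Track F: 16,000 × 878 × 2 × 1 = 28,096,000 bytes.
Total = 4,145,536,000 bytes = 4145.54 MB.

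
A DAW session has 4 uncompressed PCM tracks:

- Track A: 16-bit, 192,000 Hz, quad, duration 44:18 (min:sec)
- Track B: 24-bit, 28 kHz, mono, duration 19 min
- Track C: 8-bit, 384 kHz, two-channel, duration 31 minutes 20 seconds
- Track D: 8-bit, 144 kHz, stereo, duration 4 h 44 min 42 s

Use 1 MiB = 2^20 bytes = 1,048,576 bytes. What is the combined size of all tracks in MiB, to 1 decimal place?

Track A: 44:18 (min:sec) = 2,658 s; 192,000 × 2,658 × 2 × 4 = 4,082,688,000 bytes.
Track B: 19 min = 1,140 s; 28,000 × 1,140 × 3 × 1 = 95,760,000 bytes.
Track C: 31 minutes 20 seconds = 1,880 s; 384,000 × 1,880 × 1 × 2 = 1,443,840,000 bytes.
Track D: 4 h 44 min 42 s = 17,082 s; 144,000 × 17,082 × 1 × 2 = 4,919,616,000 bytes.
Total = 10,541,904,000 bytes = 10053.5 MiB.

10053.5 MiB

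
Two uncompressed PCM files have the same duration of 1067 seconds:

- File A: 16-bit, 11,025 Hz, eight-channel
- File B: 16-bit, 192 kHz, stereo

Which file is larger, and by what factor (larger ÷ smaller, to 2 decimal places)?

File B, by a factor of 4.35

File A: 11,025 × 2 × 8 = 176,400 bytes/s.
File B: 192,000 × 2 × 2 = 768,000 bytes/s.
File B is larger; ratio = 819,456,000 / 188,218,800 = 4.35.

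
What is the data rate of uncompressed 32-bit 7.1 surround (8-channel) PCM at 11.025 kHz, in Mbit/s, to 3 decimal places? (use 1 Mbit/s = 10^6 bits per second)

Bit rate = 11,025 × 32 × 8 = 2,822,400 bits/s.
= 2.822 Mbit/s.

2.822 Mbit/s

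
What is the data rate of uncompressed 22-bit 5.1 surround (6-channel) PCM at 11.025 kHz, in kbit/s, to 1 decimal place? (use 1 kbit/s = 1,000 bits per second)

Bit rate = 11,025 × 22 × 6 = 1,455,300 bits/s.
= 1455.3 kbit/s.

1455.3 kbit/s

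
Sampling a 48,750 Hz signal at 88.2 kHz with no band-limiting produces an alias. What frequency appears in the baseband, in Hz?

Nyquist = 88,200/2 = 44,100 Hz; 48,750 Hz exceeds it.
Alias = |48,750 − 1×88,200| = |48,750 − 88,200| = 39,450 Hz.

39,450 Hz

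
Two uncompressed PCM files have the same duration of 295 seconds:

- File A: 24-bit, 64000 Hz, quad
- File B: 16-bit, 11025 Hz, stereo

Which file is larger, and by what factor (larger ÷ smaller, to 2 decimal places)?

File A, by a factor of 17.41

File A: 64,000 × 3 × 4 = 768,000 bytes/s.
File B: 11,025 × 2 × 2 = 44,100 bytes/s.
File A is larger; ratio = 226,560,000 / 13,009,500 = 17.41.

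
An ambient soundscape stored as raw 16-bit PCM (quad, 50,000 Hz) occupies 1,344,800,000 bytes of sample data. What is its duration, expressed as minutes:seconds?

Byte rate = 50,000 × 2 × 4 = 400,000 bytes/s.
Duration = 1,344,800,000 / 400,000 = 3,362 s.
3,362 s = 56:02.

56:02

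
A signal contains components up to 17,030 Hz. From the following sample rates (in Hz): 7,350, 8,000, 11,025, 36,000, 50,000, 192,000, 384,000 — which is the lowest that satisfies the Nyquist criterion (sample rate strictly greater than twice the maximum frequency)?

36,000 Hz

Need sample rate > 2 × 17,030 = 34,060 Hz.
Lowest listed rate above 34,060 Hz is 36,000 Hz.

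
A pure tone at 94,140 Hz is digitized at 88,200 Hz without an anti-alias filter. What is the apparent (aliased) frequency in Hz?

5,940 Hz

Nyquist = 88,200/2 = 44,100 Hz; 94,140 Hz exceeds it.
Alias = |94,140 − 1×88,200| = |94,140 − 88,200| = 5,940 Hz.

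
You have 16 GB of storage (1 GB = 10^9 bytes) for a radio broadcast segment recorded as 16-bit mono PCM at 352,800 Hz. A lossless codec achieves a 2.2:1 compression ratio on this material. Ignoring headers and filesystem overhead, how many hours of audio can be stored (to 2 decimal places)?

Uncompressed byte rate = 352,800 × 2 × 1 = 705,600 bytes/s.
After 2.2:1 compression, effective rate ≈ 320727.27 bytes/s.
Capacity = 16 × 1,000,000,000 = 16,000,000,000 bytes.
16,000,000,000 / effective rate ≈ 49886.62 s → 13.86 hours.

13.86 hours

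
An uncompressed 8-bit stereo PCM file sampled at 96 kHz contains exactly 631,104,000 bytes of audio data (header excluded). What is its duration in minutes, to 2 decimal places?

54.78 minutes

Byte rate = 96,000 × 1 × 2 = 192,000 bytes/s.
Duration = 631,104,000 / 192,000 = 3,287 s.
3,287 s / 60 = 54.78 minutes.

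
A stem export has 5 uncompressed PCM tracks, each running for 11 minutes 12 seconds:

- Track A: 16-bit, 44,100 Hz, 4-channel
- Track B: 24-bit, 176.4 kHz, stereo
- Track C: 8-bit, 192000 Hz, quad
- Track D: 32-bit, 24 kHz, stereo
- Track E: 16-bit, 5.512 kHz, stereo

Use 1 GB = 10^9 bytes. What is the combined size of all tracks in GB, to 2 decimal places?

1.61 GB

11 minutes 12 seconds = 672 s.
Track A: 44,100 × 672 × 2 × 4 = 237,081,600 bytes.
Track B: 176,400 × 672 × 3 × 2 = 711,244,800 bytes.
Track C: 192,000 × 672 × 1 × 4 = 516,096,000 bytes.
Track D: 24,000 × 672 × 4 × 2 = 129,024,000 bytes.
Track E: 5,512 × 672 × 2 × 2 = 14,816,256 bytes.
Total = 1,608,262,656 bytes = 1.61 GB.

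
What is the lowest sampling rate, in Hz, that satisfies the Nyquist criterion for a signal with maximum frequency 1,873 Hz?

3,746 Hz

Minimum sample rate = 2 × 1,873 Hz = 3,746 Hz.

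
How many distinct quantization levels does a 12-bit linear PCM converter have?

2^12 = 4,096.

4,096 levels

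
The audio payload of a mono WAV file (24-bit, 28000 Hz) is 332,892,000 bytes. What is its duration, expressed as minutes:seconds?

Byte rate = 28,000 × 3 × 1 = 84,000 bytes/s.
Duration = 332,892,000 / 84,000 = 3,963 s.
3,963 s = 66:03.

66:03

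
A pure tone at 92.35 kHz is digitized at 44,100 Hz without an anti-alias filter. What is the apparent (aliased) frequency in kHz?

4.15 kHz

Nyquist = 44,100/2 = 22,050 Hz; 92,350 Hz exceeds it.
Alias = |92,350 − 2×44,100| = |92,350 − 88,200| = 4,150 Hz = 4.15 kHz.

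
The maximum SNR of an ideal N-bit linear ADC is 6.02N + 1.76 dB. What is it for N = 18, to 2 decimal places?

6.02 × 18 + 1.76 = 110.12 dB.

110.12 dB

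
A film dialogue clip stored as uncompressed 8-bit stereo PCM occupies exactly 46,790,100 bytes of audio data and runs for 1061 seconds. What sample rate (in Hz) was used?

Bytes = sample_rate × seconds × bytes_per_sample × channels.
sample_rate = 46,790,100 / (1,061 × 1 × 2) = 46,790,100 / 2,122 = 22,050 Hz.

22,050 Hz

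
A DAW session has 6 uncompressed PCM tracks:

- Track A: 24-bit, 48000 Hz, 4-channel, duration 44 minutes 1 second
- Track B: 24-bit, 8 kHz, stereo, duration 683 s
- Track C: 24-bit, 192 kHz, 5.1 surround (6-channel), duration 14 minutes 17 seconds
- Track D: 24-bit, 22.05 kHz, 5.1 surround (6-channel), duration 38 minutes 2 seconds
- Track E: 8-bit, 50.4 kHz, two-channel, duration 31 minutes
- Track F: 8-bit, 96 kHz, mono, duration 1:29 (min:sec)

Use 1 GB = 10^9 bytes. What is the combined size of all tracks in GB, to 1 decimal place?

5.6 GB

Track A: 44 minutes 1 second = 2,641 s; 48,000 × 2,641 × 3 × 4 = 1,521,216,000 bytes.
Track B: 8,000 × 683 × 3 × 2 = 32,784,000 bytes.
Track C: 14 minutes 17 seconds = 857 s; 192,000 × 857 × 3 × 6 = 2,961,792,000 bytes.
Track D: 38 minutes 2 seconds = 2,282 s; 22,050 × 2,282 × 3 × 6 = 905,725,800 bytes.
Track E: 31 minutes = 1,860 s; 50,400 × 1,860 × 1 × 2 = 187,488,000 bytes.
Track F: 1:29 (min:sec) = 89 s; 96,000 × 89 × 1 × 1 = 8,544,000 bytes.
Total = 5,617,549,800 bytes = 5.6 GB.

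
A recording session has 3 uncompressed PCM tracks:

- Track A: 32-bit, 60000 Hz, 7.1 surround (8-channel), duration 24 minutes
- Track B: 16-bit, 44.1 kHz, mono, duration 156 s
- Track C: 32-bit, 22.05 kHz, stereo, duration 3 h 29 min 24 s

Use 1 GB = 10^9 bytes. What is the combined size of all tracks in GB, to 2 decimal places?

4.99 GB

Track A: 24 minutes = 1,440 s; 60,000 × 1,440 × 4 × 8 = 2,764,800,000 bytes.
Track B: 44,100 × 156 × 2 × 1 = 13,759,200 bytes.
Track C: 3 h 29 min 24 s = 12,564 s; 22,050 × 12,564 × 4 × 2 = 2,216,289,600 bytes.
Total = 4,994,848,800 bytes = 4.99 GB.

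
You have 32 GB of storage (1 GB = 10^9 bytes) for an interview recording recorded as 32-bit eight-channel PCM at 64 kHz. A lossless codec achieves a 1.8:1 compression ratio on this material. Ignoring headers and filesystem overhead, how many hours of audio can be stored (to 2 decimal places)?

7.81 hours

Uncompressed byte rate = 64,000 × 4 × 8 = 2,048,000 bytes/s.
After 1.8:1 compression, effective rate ≈ 1137777.78 bytes/s.
Capacity = 32 × 1,000,000,000 = 32,000,000,000 bytes.
32,000,000,000 / effective rate ≈ 28125 s → 7.81 hours.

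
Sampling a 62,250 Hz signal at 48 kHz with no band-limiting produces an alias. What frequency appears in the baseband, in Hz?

Nyquist = 48,000/2 = 24,000 Hz; 62,250 Hz exceeds it.
Alias = |62,250 − 1×48,000| = |62,250 − 48,000| = 14,250 Hz.

14,250 Hz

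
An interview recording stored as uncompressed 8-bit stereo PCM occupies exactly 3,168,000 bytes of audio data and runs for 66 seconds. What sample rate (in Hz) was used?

24,000 Hz

Bytes = sample_rate × seconds × bytes_per_sample × channels.
sample_rate = 3,168,000 / (66 × 1 × 2) = 3,168,000 / 132 = 24,000 Hz.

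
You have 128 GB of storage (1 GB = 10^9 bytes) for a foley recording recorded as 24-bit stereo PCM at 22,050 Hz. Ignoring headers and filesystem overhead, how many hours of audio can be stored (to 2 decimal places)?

268.75 hours

Uncompressed byte rate = 22,050 × 3 × 2 = 132,300 bytes/s.
Capacity = 128 × 1,000,000,000 = 128,000,000,000 bytes.
128,000,000,000 / 132,300 ≈ 967498.11 s → 268.75 hours.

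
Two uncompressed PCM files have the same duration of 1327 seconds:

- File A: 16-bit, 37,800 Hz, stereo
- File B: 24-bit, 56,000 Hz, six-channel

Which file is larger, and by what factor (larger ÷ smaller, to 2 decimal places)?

File A: 37,800 × 2 × 2 = 151,200 bytes/s.
File B: 56,000 × 3 × 6 = 1,008,000 bytes/s.
File B is larger; ratio = 1,337,616,000 / 200,642,400 = 6.67.

File B, by a factor of 6.67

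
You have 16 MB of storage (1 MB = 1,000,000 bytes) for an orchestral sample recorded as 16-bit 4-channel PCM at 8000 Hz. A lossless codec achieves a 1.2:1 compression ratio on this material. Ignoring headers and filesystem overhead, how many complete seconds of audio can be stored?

Uncompressed byte rate = 8,000 × 2 × 4 = 64,000 bytes/s.
After 1.2:1 compression, effective rate ≈ 53333.33 bytes/s.
Capacity = 16 × 1,000,000 = 16,000,000 bytes.
16,000,000 / effective rate ≈ 300 s → 300 seconds.

300 seconds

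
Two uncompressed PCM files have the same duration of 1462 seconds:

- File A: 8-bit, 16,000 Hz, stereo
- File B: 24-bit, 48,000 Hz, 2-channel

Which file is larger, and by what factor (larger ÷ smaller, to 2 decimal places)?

File B, by a factor of 9.00

File A: 16,000 × 1 × 2 = 32,000 bytes/s.
File B: 48,000 × 3 × 2 = 288,000 bytes/s.
File B is larger; ratio = 421,056,000 / 46,784,000 = 9.00.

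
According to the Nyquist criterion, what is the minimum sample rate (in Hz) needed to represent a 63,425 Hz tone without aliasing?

Minimum sample rate = 2 × 63,425 Hz = 126,850 Hz.

126,850 Hz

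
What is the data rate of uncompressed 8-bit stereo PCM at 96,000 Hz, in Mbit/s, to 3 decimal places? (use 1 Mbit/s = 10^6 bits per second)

1.536 Mbit/s

Bit rate = 96,000 × 8 × 2 = 1,536,000 bits/s.
= 1.536 Mbit/s.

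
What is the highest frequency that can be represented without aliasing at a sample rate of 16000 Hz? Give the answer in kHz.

Nyquist frequency = sample rate / 2 = 16,000 / 2 = 8 kHz.

8 kHz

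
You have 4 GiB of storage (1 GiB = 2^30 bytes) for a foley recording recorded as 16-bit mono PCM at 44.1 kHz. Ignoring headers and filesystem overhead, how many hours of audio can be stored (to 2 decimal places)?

Uncompressed byte rate = 44,100 × 2 × 1 = 88,200 bytes/s.
Capacity = 4 × 1,073,741,824 = 4,294,967,296 bytes.
4,294,967,296 / 88,200 ≈ 48695.77 s → 13.53 hours.

13.53 hours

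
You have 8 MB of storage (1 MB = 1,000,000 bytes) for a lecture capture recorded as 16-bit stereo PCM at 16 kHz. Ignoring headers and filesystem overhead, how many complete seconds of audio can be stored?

Uncompressed byte rate = 16,000 × 2 × 2 = 64,000 bytes/s.
Capacity = 8 × 1,000,000 = 8,000,000 bytes.
8,000,000 / 64,000 ≈ 125 s → 125 seconds.

125 seconds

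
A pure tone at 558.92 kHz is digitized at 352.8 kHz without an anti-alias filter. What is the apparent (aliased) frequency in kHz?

146.68 kHz

Nyquist = 352,800/2 = 176,400 Hz; 558,920 Hz exceeds it.
Alias = |558,920 − 2×352,800| = |558,920 − 705,600| = 146,680 Hz = 146.68 kHz.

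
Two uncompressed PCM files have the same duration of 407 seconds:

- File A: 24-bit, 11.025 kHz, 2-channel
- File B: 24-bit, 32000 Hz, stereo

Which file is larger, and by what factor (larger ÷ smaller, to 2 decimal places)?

File A: 11,025 × 3 × 2 = 66,150 bytes/s.
File B: 32,000 × 3 × 2 = 192,000 bytes/s.
File B is larger; ratio = 78,144,000 / 26,923,050 = 2.90.

File B, by a factor of 2.90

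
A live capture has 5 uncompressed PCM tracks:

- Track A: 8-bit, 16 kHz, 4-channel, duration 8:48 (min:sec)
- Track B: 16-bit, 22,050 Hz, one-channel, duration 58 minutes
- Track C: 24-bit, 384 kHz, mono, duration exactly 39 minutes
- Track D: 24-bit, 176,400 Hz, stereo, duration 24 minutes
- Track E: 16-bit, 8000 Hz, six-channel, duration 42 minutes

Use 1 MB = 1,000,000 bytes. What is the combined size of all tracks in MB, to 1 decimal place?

Track A: 8:48 (min:sec) = 528 s; 16,000 × 528 × 1 × 4 = 33,792,000 bytes.
Track B: 58 minutes = 3,480 s; 22,050 × 3,480 × 2 × 1 = 153,468,000 bytes.
Track C: exactly 39 minutes = 2,340 s; 384,000 × 2,340 × 3 × 1 = 2,695,680,000 bytes.
Track D: 24 minutes = 1,440 s; 176,400 × 1,440 × 3 × 2 = 1,524,096,000 bytes.
Track E: 42 minutes = 2,520 s; 8,000 × 2,520 × 2 × 6 = 241,920,000 bytes.
Total = 4,648,956,000 bytes = 4649.0 MB.

4649.0 MB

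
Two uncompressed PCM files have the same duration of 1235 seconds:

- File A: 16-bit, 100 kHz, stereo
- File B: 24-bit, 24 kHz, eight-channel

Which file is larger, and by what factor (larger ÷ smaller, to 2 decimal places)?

File B, by a factor of 1.44

File A: 100,000 × 2 × 2 = 400,000 bytes/s.
File B: 24,000 × 3 × 8 = 576,000 bytes/s.
File B is larger; ratio = 711,360,000 / 494,000,000 = 1.44.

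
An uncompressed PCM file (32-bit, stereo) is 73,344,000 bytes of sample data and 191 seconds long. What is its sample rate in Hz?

Bytes = sample_rate × seconds × bytes_per_sample × channels.
sample_rate = 73,344,000 / (191 × 4 × 2) = 73,344,000 / 1,528 = 48,000 Hz.

48,000 Hz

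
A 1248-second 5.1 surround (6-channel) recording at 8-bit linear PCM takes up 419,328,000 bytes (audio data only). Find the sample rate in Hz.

Bytes = sample_rate × seconds × bytes_per_sample × channels.
sample_rate = 419,328,000 / (1,248 × 1 × 6) = 419,328,000 / 7,488 = 56,000 Hz.

56,000 Hz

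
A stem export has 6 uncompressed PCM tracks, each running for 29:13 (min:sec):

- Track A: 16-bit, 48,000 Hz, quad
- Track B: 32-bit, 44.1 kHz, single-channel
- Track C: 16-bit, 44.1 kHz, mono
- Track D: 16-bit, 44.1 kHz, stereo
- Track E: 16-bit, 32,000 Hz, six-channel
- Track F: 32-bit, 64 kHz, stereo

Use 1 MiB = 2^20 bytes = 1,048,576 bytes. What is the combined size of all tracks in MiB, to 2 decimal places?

29:13 (min:sec) = 1,753 s.
Track A: 48,000 × 1,753 × 2 × 4 = 673,152,000 bytes.
Track B: 44,100 × 1,753 × 4 × 1 = 309,229,200 bytes.
Track C: 44,100 × 1,753 × 2 × 1 = 154,614,600 bytes.
Track D: 44,100 × 1,753 × 2 × 2 = 309,229,200 bytes.
Track E: 32,000 × 1,753 × 2 × 6 = 673,152,000 bytes.
Track F: 64,000 × 1,753 × 4 × 2 = 897,536,000 bytes.
Total = 3,016,913,000 bytes = 2877.15 MiB.

2877.15 MiB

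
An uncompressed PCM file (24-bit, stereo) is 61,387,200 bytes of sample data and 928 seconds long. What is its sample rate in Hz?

Bytes = sample_rate × seconds × bytes_per_sample × channels.
sample_rate = 61,387,200 / (928 × 3 × 2) = 61,387,200 / 5,568 = 11,025 Hz.

11,025 Hz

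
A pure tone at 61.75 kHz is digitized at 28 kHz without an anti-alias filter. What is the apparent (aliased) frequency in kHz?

Nyquist = 28,000/2 = 14,000 Hz; 61,750 Hz exceeds it.
Alias = |61,750 − 2×28,000| = |61,750 − 56,000| = 5,750 Hz = 5.75 kHz.

5.75 kHz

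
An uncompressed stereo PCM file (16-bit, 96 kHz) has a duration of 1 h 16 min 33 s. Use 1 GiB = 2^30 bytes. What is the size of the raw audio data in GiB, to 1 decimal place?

Duration = 1 h 16 min 33 s = 4,593 s.
Bytes = 96,000 samples/s × 4,593 s × 2 bytes/sample × 2 ch = 1,763,712,000 bytes.
1,763,712,000 / 1,073,741,824 = 1.6 GiB.

1.6 GiB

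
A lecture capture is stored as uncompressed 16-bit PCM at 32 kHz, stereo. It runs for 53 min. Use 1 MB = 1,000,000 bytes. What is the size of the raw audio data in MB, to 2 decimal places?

407.04 MB

Duration = 53 min = 3,180 s.
Bytes = 32,000 samples/s × 3,180 s × 2 bytes/sample × 2 ch = 407,040,000 bytes.
407,040,000 / 1,000,000 = 407.04 MB.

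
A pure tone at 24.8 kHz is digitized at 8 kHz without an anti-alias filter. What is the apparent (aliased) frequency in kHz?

Nyquist = 8,000/2 = 4,000 Hz; 24,800 Hz exceeds it.
Alias = |24,800 − 3×8,000| = |24,800 − 24,000| = 800 Hz = 0.8 kHz.

0.8 kHz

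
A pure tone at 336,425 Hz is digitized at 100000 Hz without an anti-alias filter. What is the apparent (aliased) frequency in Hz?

Nyquist = 100,000/2 = 50,000 Hz; 336,425 Hz exceeds it.
Alias = |336,425 − 3×100,000| = |336,425 − 300,000| = 36,425 Hz.

36,425 Hz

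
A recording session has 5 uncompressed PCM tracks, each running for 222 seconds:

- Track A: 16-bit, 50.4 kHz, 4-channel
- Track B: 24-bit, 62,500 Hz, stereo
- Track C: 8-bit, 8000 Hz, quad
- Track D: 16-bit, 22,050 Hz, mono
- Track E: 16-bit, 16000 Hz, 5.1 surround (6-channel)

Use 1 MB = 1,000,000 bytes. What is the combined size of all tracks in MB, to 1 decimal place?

232.3 MB

Track A: 50,400 × 222 × 2 × 4 = 89,510,400 bytes.
Track B: 62,500 × 222 × 3 × 2 = 83,250,000 bytes.
Track C: 8,000 × 222 × 1 × 4 = 7,104,000 bytes.
Track D: 22,050 × 222 × 2 × 1 = 9,790,200 bytes.
Track E: 16,000 × 222 × 2 × 6 = 42,624,000 bytes.
Total = 232,278,600 bytes = 232.3 MB.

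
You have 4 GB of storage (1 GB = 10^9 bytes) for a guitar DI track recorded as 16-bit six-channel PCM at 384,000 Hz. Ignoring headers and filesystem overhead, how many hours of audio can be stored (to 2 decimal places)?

0.24 hours

Uncompressed byte rate = 384,000 × 2 × 6 = 4,608,000 bytes/s.
Capacity = 4 × 1,000,000,000 = 4,000,000,000 bytes.
4,000,000,000 / 4,608,000 ≈ 868.06 s → 0.24 hours.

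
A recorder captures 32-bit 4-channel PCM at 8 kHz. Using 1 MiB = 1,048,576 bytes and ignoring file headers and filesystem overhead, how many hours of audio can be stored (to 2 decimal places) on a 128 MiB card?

0.29 hours

Uncompressed byte rate = 8,000 × 4 × 4 = 128,000 bytes/s.
Capacity = 128 × 1,048,576 = 134,217,728 bytes.
134,217,728 / 128,000 ≈ 1048.58 s → 0.29 hours.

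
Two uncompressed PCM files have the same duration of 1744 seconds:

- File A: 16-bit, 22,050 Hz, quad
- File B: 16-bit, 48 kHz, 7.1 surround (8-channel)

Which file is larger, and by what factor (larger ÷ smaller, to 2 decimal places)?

File B, by a factor of 4.35

File A: 22,050 × 2 × 4 = 176,400 bytes/s.
File B: 48,000 × 2 × 8 = 768,000 bytes/s.
File B is larger; ratio = 1,339,392,000 / 307,641,600 = 4.35.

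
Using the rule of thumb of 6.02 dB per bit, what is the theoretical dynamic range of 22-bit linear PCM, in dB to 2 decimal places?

132.44 dB

22 × 6.02 = 132.44 dB.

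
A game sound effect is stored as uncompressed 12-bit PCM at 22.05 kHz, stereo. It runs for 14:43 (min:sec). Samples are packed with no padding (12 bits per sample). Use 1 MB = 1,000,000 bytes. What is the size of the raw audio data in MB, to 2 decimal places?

Duration = 14:43 (min:sec) = 883 s.
Bits = 22,050 × 883 × 12 × 2 = 467,283,600 bits = 58,410,450 bytes.
58,410,450 / 1,000,000 = 58.41 MB.

58.41 MB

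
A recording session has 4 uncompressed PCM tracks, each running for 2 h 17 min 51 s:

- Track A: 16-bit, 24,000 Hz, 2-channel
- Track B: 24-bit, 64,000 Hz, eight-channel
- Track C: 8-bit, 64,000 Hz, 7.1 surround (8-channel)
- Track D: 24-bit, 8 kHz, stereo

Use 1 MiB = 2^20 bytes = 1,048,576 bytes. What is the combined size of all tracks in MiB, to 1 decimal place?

17290.1 MiB

2 h 17 min 51 s = 8,271 s.
Track A: 24,000 × 8,271 × 2 × 2 = 794,016,000 bytes.
Track B: 64,000 × 8,271 × 3 × 8 = 12,704,256,000 bytes.
Track C: 64,000 × 8,271 × 1 × 8 = 4,234,752,000 bytes.
Track D: 8,000 × 8,271 × 3 × 2 = 397,008,000 bytes.
Total = 18,130,032,000 bytes = 17290.1 MiB.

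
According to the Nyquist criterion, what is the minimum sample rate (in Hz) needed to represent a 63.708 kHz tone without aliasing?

127,416 Hz

Minimum sample rate = 2 × 63,708 Hz = 127,416 Hz.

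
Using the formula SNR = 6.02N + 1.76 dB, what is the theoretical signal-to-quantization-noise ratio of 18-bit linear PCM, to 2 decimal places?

6.02 × 18 + 1.76 = 110.12 dB.

110.12 dB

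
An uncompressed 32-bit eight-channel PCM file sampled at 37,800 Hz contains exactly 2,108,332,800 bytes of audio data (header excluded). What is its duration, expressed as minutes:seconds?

29:03

Byte rate = 37,800 × 4 × 8 = 1,209,600 bytes/s.
Duration = 2,108,332,800 / 1,209,600 = 1,743 s.
1,743 s = 29:03.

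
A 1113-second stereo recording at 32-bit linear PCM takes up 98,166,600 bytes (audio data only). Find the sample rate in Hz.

11,025 Hz

Bytes = sample_rate × seconds × bytes_per_sample × channels.
sample_rate = 98,166,600 / (1,113 × 4 × 2) = 98,166,600 / 8,904 = 11,025 Hz.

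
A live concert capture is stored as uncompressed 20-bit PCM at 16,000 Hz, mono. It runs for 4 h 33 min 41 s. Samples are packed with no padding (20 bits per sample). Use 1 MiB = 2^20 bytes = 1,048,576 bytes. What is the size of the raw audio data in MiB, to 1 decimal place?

626.4 MiB

Duration = 4 h 33 min 41 s = 16,421 s.
Bits = 16,000 × 16,421 × 20 × 1 = 5,254,720,000 bits = 656,840,000 bytes.
656,840,000 / 1,048,576 = 626.4 MiB.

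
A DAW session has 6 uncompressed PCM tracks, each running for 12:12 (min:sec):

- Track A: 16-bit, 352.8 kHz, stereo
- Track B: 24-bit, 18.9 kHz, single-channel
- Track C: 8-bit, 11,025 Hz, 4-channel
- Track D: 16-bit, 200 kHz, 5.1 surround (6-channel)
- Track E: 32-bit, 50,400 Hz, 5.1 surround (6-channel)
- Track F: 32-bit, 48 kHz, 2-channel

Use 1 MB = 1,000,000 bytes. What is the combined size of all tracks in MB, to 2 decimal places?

4030.10 MB

12:12 (min:sec) = 732 s.
Track A: 352,800 × 732 × 2 × 2 = 1,032,998,400 bytes.
Track B: 18,900 × 732 × 3 × 1 = 41,504,400 bytes.
Track C: 11,025 × 732 × 1 × 4 = 32,281,200 bytes.
Track D: 200,000 × 732 × 2 × 6 = 1,756,800,000 bytes.
Track E: 50,400 × 732 × 4 × 6 = 885,427,200 bytes.
Track F: 48,000 × 732 × 4 × 2 = 281,088,000 bytes.
Total = 4,030,099,200 bytes = 4030.10 MB.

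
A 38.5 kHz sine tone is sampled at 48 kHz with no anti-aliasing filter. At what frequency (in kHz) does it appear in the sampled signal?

9.5 kHz

Nyquist = 48,000/2 = 24,000 Hz; 38,500 Hz exceeds it.
Alias = |38,500 − 1×48,000| = |38,500 − 48,000| = 9,500 Hz = 9.5 kHz.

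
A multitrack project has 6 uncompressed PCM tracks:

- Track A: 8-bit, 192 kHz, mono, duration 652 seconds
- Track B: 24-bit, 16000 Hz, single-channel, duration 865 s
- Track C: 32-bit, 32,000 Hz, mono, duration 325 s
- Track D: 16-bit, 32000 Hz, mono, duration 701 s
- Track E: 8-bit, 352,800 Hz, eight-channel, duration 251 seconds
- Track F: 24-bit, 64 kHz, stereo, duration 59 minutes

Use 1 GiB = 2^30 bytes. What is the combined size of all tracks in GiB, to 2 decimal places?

Track A: 192,000 × 652 × 1 × 1 = 125,184,000 bytes.
Track B: 16,000 × 865 × 3 × 1 = 41,520,000 bytes.
Track C: 32,000 × 325 × 4 × 1 = 41,600,000 bytes.
Track D: 32,000 × 701 × 2 × 1 = 44,864,000 bytes.
Track E: 352,800 × 251 × 1 × 8 = 708,422,400 bytes.
Track F: 59 minutes = 3,540 s; 64,000 × 3,540 × 3 × 2 = 1,359,360,000 bytes.
Total = 2,320,950,400 bytes = 2.16 GiB.

2.16 GiB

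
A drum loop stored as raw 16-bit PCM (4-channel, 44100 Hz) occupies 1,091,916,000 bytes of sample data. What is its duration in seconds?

Byte rate = 44,100 × 2 × 4 = 352,800 bytes/s.
Duration = 1,091,916,000 / 352,800 = 3,095 s.

3,095 seconds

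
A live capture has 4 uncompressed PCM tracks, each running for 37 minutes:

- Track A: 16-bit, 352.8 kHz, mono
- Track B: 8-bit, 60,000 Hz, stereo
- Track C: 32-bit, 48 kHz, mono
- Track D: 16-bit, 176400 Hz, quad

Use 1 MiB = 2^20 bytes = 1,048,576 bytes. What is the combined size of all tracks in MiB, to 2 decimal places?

37 minutes = 2,220 s.
Track A: 352,800 × 2,220 × 2 × 1 = 1,566,432,000 bytes.
Track B: 60,000 × 2,220 × 1 × 2 = 266,400,000 bytes.
Track C: 48,000 × 2,220 × 4 × 1 = 426,240,000 bytes.
Track D: 176,400 × 2,220 × 2 × 4 = 3,132,864,000 bytes.
Total = 5,391,936,000 bytes = 5142.15 MiB.

5142.15 MiB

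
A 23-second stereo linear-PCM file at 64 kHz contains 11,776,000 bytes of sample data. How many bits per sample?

Bytes per sample = 11,776,000 / (64,000 × 23 × 2) = 11,776,000 / 2,944,000 = 4.
Bit depth = 4 × 8 = 32 bits.

32 bits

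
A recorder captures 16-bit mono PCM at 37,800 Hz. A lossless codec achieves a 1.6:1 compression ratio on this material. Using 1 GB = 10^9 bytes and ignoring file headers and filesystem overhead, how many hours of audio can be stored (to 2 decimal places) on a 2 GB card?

11.76 hours

Uncompressed byte rate = 37,800 × 2 × 1 = 75,600 bytes/s.
After 1.6:1 compression, effective rate ≈ 47250 bytes/s.
Capacity = 2 × 1,000,000,000 = 2,000,000,000 bytes.
2,000,000,000 / effective rate ≈ 42328.04 s → 11.76 hours.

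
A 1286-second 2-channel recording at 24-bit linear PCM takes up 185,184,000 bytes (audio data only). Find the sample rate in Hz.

Bytes = sample_rate × seconds × bytes_per_sample × channels.
sample_rate = 185,184,000 / (1,286 × 3 × 2) = 185,184,000 / 7,716 = 24,000 Hz.

24,000 Hz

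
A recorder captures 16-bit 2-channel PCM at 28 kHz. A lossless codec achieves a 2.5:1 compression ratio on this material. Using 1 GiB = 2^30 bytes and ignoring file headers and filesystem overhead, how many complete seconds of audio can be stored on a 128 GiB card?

3,067,833 seconds

Uncompressed byte rate = 28,000 × 2 × 2 = 112,000 bytes/s.
After 2.5:1 compression, effective rate ≈ 44800 bytes/s.
Capacity = 128 × 1,073,741,824 = 137,438,953,472 bytes.
137,438,953,472 / effective rate ≈ 3067833.78 s → 3,067,833 seconds.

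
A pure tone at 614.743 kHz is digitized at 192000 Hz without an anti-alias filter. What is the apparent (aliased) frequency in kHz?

Nyquist = 192,000/2 = 96,000 Hz; 614,743 Hz exceeds it.
Alias = |614,743 − 3×192,000| = |614,743 − 576,000| = 38,743 Hz = 38.743 kHz.

38.743 kHz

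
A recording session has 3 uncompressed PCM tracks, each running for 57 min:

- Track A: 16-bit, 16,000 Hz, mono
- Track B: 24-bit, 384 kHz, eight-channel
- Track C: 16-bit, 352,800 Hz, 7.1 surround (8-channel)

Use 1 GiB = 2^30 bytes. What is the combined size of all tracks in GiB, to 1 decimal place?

47.4 GiB

57 min = 3,420 s.
Track A: 16,000 × 3,420 × 2 × 1 = 109,440,000 bytes.
Track B: 384,000 × 3,420 × 3 × 8 = 31,518,720,000 bytes.
Track C: 352,800 × 3,420 × 2 × 8 = 19,305,216,000 bytes.
Total = 50,933,376,000 bytes = 47.4 GiB.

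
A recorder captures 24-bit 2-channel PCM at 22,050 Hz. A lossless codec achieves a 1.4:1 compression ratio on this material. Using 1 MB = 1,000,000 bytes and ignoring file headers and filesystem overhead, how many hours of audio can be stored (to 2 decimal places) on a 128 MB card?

0.38 hours

Uncompressed byte rate = 22,050 × 3 × 2 = 132,300 bytes/s.
After 1.4:1 compression, effective rate ≈ 94500 bytes/s.
Capacity = 128 × 1,000,000 = 128,000,000 bytes.
128,000,000 / effective rate ≈ 1354.5 s → 0.38 hours.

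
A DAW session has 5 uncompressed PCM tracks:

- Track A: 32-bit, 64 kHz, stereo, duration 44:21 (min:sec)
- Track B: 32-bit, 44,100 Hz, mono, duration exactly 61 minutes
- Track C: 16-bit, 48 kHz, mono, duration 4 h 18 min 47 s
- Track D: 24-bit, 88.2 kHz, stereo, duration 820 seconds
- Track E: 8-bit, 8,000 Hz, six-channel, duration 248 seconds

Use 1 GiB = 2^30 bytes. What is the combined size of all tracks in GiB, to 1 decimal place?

3.7 GiB

Track A: 44:21 (min:sec) = 2,661 s; 64,000 × 2,661 × 4 × 2 = 1,362,432,000 bytes.
Track B: exactly 61 minutes = 3,660 s; 44,100 × 3,660 × 4 × 1 = 645,624,000 bytes.
Track C: 4 h 18 min 47 s = 15,527 s; 48,000 × 15,527 × 2 × 1 = 1,490,592,000 bytes.
Track D: 88,200 × 820 × 3 × 2 = 433,944,000 bytes.
Track E: 8,000 × 248 × 1 × 6 = 11,904,000 bytes.
Total = 3,944,496,000 bytes = 3.7 GiB.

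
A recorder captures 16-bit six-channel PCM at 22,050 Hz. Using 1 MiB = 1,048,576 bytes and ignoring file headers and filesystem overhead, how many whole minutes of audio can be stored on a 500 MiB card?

33 minutes

Uncompressed byte rate = 22,050 × 2 × 6 = 264,600 bytes/s.
Capacity = 500 × 1,048,576 = 524,288,000 bytes.
524,288,000 / 264,600 ≈ 1981.44 s → 33 minutes.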